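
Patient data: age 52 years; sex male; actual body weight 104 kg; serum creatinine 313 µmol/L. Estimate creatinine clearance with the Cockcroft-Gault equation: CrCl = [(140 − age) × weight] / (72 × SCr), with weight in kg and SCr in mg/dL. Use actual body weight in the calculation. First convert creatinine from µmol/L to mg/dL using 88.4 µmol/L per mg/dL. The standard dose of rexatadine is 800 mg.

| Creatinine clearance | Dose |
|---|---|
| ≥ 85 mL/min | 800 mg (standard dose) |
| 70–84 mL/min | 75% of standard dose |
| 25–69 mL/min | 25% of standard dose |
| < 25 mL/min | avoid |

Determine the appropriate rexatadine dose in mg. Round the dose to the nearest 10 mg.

SCr = 313 / 88.4 = 3.541 mg/dL
CrCl = (140 − 52) × 104 / (72 × 3.541) = 9152.0 / 254.95 ≈ 35.9 mL/min
CrCl ≈ 36 mL/min → bracket 25–69 mL/min.
25% of 800 mg = 200 mg

200 mg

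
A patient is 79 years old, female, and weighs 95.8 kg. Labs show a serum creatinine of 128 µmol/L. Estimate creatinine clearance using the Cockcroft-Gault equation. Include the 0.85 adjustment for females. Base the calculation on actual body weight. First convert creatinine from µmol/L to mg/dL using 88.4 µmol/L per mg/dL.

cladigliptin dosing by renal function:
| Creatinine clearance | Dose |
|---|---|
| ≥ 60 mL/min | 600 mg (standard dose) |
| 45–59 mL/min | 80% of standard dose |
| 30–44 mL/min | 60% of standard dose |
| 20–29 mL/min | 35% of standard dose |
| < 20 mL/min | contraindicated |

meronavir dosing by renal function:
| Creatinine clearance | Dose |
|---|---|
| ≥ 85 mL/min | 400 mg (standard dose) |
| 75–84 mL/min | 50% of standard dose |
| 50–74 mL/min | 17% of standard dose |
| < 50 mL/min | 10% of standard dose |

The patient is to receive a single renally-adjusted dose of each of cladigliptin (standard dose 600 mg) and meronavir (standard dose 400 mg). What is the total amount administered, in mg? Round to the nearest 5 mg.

SCr = 128 / 88.4 = 1.448 mg/dL
CrCl = (140 − 79) × 95.8 / (72 × 1.448) × 0.85 = 5843.8 / 104.26 × 0.85 ≈ 47.6 mL/min
CrCl ≈ 48 mL/min.
cladigliptin: 45–59 mL/min → 80% of 600 mg = 480 mg.
meronavir: < 50 mL/min → 10% of 400 mg = 40 mg.
Total = 480 + 40 = 520 mg.

520 mg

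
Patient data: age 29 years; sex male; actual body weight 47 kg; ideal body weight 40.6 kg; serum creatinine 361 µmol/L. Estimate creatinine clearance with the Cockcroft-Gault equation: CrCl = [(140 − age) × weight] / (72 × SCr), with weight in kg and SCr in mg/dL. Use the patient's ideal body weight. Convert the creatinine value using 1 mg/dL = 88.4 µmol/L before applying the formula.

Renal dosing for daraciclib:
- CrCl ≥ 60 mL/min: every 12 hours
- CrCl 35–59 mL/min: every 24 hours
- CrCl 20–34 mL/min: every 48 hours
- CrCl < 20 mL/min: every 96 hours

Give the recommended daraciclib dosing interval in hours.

every 96 hours

SCr = 361 / 88.4 = 4.084 mg/dL
CrCl = (140 − 29) × 40.6 / (72 × 4.084) = 4506.6 / 294.05 ≈ 15.3 mL/min
CrCl ≈ 15 mL/min → bracket < 20 mL/min → every 96 hours.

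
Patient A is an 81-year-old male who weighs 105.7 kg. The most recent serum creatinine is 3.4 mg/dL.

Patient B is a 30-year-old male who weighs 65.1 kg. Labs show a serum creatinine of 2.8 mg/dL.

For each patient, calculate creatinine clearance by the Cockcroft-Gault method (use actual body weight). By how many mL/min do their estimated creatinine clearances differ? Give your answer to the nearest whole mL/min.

10 mL/min

Patient A: CrCl = (140 − 81) × 105.7 / (72 × 3.4) = 6236.3 / 244.80 ≈ 25.5 mL/min
Patient B: CrCl = (140 − 30) × 65.1 / (72 × 2.8) = 7161.0 / 201.60 ≈ 35.5 mL/min
|25.5 − 35.5| = 10.0 mL/min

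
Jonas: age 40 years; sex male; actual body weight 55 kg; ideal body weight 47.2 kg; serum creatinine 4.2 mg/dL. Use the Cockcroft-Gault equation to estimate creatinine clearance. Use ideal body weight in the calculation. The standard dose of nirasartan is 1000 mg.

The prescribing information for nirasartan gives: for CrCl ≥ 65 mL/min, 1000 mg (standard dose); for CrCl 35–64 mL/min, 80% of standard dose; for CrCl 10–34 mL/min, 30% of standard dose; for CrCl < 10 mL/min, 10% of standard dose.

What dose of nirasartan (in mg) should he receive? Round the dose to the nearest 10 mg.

CrCl = (140 − 40) × 47.2 / (72 × 4.2) = 4720.0 / 302.40 ≈ 15.6 mL/min
CrCl ≈ 16 mL/min → bracket 10–34 mL/min.
30% of 1000 mg = 300 mg

300 mg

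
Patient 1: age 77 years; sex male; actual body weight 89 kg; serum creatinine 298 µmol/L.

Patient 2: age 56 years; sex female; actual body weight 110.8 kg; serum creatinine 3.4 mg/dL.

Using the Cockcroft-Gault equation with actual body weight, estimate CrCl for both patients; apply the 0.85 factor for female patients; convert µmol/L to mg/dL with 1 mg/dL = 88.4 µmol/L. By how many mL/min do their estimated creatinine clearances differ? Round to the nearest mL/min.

9 mL/min

Patient 1: SCr = 298 / 88.4 = 3.371 mg/dL
Patient 1: CrCl = (140 − 77) × 89 / (72 × 3.371) = 5607.0 / 242.71 ≈ 23.1 mL/min
Patient 2: CrCl = (140 − 56) × 110.8 / (72 × 3.4) × 0.85 = 9307.2 / 244.80 × 0.85 ≈ 32.3 mL/min
|23.1 − 32.3| = 9.2 mL/min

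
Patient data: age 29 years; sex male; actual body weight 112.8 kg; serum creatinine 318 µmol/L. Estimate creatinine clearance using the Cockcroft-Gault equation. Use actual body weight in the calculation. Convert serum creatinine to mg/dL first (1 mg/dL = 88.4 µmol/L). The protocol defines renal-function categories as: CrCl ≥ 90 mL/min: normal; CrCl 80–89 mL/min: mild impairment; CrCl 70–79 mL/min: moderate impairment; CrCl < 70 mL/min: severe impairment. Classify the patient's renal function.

SCr = 318 / 88.4 = 3.597 mg/dL
CrCl = (140 − 29) × 112.8 / (72 × 3.597) = 12520.8 / 258.98 ≈ 48.3 mL/min
48 mL/min falls in the 'severe impairment' range.

severe impairment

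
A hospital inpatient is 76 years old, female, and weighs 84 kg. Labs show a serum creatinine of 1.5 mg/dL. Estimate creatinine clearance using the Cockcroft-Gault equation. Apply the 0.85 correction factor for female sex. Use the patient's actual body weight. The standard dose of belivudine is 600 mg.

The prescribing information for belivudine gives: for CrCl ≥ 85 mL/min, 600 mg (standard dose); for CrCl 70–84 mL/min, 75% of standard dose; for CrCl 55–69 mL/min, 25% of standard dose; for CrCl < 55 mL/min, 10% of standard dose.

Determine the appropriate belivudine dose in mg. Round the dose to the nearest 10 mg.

60 mg

CrCl = (140 − 76) × 84 / (72 × 1.5) × 0.85 = 5376.0 / 108.00 × 0.85 ≈ 42.3 mL/min
CrCl ≈ 42 mL/min → bracket < 55 mL/min.
10% of 600 mg = 60 mg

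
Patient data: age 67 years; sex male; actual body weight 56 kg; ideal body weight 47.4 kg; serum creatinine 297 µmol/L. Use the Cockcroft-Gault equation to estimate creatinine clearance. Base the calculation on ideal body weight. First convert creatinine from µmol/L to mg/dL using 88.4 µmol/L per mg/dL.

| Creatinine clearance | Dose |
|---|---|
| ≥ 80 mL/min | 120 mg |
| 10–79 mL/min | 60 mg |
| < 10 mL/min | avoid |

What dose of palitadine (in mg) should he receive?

SCr = 297 / 88.4 = 3.36 mg/dL
CrCl = (140 − 67) × 47.4 / (72 × 3.36) = 3460.2 / 241.92 ≈ 14.3 mL/min
CrCl ≈ 14 mL/min → bracket 10–79 mL/min.
Dose for this bracket: 60 mg.

60 mg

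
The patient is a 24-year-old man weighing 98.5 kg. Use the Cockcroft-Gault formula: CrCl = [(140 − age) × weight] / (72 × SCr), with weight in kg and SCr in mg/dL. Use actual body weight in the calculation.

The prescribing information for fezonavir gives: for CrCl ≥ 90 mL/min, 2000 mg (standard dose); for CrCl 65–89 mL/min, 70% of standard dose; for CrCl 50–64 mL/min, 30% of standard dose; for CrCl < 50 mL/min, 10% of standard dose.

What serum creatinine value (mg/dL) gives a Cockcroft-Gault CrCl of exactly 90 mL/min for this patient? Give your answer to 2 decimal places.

1.76 mg/dL

Standard dose requires CrCl ≥ 90 mL/min.
Set (140 − 24) × 98.5 / (72 × SCr) = 90
SCr = (140 − 24) × 98.5 / (72 × 90) = 1.763 mg/dL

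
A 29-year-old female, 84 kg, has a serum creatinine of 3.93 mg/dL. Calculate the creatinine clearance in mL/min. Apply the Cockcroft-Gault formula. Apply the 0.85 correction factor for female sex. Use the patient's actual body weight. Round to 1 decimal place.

28.0 mL/min

CrCl = (140 − 29) × 84 / (72 × 3.93) × 0.85 = 9324.0 / 282.96 × 0.85 ≈ 28.0 mL/min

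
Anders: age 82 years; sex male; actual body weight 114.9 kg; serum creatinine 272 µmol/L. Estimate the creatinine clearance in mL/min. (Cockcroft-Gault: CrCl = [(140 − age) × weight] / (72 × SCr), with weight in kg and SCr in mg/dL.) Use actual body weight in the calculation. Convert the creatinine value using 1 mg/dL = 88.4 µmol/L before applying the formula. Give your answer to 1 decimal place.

30.1 mL/min

SCr = 272 / 88.4 = 3.077 mg/dL
CrCl = (140 − 82) × 114.9 / (72 × 3.077) = 6664.2 / 221.54 ≈ 30.1 mL/min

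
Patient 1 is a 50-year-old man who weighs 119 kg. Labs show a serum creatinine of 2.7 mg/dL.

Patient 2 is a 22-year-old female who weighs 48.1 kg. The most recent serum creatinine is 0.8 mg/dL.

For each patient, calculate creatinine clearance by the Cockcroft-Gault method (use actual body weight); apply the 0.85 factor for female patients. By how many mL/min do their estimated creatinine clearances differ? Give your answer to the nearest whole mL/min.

29 mL/min

Patient 1: CrCl = (140 − 50) × 119 / (72 × 2.7) = 10710.0 / 194.40 ≈ 55.1 mL/min
Patient 2: CrCl = (140 − 22) × 48.1 / (72 × 0.8) × 0.85 = 5675.8 / 57.60 × 0.85 ≈ 83.8 mL/min
|55.1 − 83.8| = 28.7 mL/min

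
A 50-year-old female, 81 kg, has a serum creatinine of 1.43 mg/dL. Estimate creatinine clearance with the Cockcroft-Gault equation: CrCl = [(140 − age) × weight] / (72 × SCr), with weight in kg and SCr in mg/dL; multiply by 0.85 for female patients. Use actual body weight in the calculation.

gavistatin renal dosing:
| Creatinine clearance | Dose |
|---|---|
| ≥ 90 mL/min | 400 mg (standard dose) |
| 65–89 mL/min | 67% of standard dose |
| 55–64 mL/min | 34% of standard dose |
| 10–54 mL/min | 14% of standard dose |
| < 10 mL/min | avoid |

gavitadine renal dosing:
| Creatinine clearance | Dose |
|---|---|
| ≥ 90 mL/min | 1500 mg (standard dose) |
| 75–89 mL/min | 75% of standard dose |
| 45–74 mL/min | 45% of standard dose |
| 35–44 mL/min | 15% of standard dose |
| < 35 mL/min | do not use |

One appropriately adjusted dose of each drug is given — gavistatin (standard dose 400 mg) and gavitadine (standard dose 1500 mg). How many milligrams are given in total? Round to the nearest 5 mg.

810 mg

CrCl = (140 − 50) × 81 / (72 × 1.43) × 0.85 = 7290.0 / 102.96 × 0.85 ≈ 60.2 mL/min
CrCl ≈ 60 mL/min.
gavistatin: 55–64 mL/min → 34% of 400 mg = 136 mg.
gavitadine: 45–74 mL/min → 45% of 1500 mg = 675 mg.
Total = 136 + 675 = 811 mg.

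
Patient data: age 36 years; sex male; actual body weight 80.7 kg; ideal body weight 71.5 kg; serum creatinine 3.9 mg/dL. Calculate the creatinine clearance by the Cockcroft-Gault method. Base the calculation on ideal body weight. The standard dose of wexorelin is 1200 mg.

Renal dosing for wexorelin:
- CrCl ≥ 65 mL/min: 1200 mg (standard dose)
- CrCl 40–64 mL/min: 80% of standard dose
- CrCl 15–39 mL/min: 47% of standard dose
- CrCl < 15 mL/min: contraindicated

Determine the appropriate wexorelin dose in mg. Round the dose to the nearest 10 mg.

560 mg

CrCl = (140 − 36) × 71.5 / (72 × 3.9) = 7436.0 / 280.80 ≈ 26.5 mL/min
CrCl ≈ 26 mL/min → bracket 15–39 mL/min.
47% of 1200 mg = 564 mg → 560 mg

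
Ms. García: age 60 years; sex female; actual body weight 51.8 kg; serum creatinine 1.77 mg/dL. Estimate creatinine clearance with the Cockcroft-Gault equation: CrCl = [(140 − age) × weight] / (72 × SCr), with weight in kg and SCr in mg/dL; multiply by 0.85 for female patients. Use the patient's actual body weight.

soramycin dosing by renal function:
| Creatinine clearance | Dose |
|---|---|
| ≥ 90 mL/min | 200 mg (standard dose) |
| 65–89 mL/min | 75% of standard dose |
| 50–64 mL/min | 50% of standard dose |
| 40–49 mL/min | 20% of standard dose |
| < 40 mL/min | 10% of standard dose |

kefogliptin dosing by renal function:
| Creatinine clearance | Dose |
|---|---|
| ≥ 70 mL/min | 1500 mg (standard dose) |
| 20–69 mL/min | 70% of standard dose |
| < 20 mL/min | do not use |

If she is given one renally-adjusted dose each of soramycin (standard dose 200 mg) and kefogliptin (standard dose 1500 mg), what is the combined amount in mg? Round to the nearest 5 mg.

1070 mg

CrCl = (140 − 60) × 51.8 / (72 × 1.77) × 0.85 = 4144.0 / 127.44 × 0.85 ≈ 27.6 mL/min
CrCl ≈ 28 mL/min.
soramycin: < 40 mL/min → 10% of 200 mg = 20 mg.
kefogliptin: 20–69 mL/min → 70% of 1500 mg = 1050 mg.
Total = 20 + 1050 = 1070 mg.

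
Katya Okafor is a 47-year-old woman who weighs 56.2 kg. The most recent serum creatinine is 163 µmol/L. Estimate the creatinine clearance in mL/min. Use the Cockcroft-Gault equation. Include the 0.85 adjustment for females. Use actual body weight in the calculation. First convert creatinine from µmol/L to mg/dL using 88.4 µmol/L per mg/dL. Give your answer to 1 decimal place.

SCr = 163 / 88.4 = 1.844 mg/dL
CrCl = (140 − 47) × 56.2 / (72 × 1.844) × 0.85 = 5226.6 / 132.77 × 0.85 ≈ 33.5 mL/min

33.5 mL/min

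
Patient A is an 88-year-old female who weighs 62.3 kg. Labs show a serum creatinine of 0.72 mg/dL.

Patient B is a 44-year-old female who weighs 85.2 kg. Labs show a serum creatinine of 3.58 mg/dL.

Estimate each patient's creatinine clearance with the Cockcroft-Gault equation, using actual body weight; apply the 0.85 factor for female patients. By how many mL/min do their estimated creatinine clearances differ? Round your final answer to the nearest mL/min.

Patient A: CrCl = (140 − 88) × 62.3 / (72 × 0.72) × 0.85 = 3239.6 / 51.84 × 0.85 ≈ 53.1 mL/min
Patient B: CrCl = (140 − 44) × 85.2 / (72 × 3.58) × 0.85 = 8179.2 / 257.76 × 0.85 ≈ 27.0 mL/min
|53.1 − 27.0| = 26.1 mL/min

26 mL/min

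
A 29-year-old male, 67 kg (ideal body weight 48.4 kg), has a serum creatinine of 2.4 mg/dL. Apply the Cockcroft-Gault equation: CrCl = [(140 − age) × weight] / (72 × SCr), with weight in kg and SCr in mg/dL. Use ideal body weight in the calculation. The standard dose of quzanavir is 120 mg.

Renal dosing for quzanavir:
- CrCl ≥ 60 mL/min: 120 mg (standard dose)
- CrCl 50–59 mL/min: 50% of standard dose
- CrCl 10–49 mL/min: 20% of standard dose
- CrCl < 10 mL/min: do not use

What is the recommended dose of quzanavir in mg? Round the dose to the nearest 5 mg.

25 mg

CrCl = (140 − 29) × 48.4 / (72 × 2.4) = 5372.4 / 172.80 ≈ 31.1 mL/min
CrCl ≈ 31 mL/min → bracket 10–49 mL/min.
20% of 120 mg = 24 mg → 25 mg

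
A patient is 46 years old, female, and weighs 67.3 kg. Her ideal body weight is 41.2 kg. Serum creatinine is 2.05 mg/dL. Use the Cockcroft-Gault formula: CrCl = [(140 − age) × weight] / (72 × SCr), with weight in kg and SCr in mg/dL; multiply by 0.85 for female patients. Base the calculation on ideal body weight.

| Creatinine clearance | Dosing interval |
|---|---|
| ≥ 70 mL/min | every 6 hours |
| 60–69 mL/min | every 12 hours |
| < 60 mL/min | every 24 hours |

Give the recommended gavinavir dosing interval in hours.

CrCl = (140 − 46) × 41.2 / (72 × 2.05) × 0.85 = 3872.8 / 147.60 × 0.85 ≈ 22.3 mL/min
CrCl ≈ 22 mL/min → bracket < 60 mL/min → every 24 hours.

every 24 hours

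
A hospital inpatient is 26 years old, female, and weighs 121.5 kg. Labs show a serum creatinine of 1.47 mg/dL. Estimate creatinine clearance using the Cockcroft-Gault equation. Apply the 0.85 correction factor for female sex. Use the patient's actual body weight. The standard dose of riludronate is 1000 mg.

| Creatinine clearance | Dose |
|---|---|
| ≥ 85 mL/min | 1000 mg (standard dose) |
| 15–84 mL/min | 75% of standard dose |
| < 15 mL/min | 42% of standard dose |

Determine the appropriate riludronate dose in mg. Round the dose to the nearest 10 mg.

CrCl = (140 − 26) × 121.5 / (72 × 1.47) × 0.85 = 13851.0 / 105.84 × 0.85 ≈ 111.2 mL/min
CrCl ≈ 111 mL/min → bracket ≥ 85 mL/min.
100% of 1000 mg = 1000 mg

1000 mg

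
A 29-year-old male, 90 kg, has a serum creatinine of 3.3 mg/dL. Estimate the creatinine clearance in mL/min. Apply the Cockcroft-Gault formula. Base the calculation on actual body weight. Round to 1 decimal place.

42.0 mL/min

CrCl = (140 − 29) × 90 / (72 × 3.3) = 9990.0 / 237.60 ≈ 42.0 mL/min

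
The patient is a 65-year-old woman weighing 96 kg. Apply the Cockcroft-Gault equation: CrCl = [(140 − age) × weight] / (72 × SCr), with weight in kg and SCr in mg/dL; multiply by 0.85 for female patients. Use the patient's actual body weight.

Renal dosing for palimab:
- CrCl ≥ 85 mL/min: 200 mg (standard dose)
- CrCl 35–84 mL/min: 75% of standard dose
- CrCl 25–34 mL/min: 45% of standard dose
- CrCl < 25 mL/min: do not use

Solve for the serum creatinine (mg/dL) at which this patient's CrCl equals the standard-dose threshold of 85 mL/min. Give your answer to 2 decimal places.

1.00 mg/dL

Standard dose requires CrCl ≥ 85 mL/min.
Set (140 − 65) × 96 × 0.85 / (72 × SCr) = 85
SCr = (140 − 65) × 96 × 0.85 / (72 × 85) = 1.000 mg/dL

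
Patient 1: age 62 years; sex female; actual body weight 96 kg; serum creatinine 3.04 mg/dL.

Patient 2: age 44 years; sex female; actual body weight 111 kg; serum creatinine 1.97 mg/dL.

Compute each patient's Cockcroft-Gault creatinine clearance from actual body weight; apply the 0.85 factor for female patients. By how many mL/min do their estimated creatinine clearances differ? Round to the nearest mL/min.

35 mL/min

Patient 1: CrCl = (140 − 62) × 96 / (72 × 3.04) × 0.85 = 7488.0 / 218.88 × 0.85 ≈ 29.1 mL/min
Patient 2: CrCl = (140 − 44) × 111 / (72 × 1.97) × 0.85 = 10656.0 / 141.84 × 0.85 ≈ 63.9 mL/min
|29.1 − 63.9| = 34.8 mL/min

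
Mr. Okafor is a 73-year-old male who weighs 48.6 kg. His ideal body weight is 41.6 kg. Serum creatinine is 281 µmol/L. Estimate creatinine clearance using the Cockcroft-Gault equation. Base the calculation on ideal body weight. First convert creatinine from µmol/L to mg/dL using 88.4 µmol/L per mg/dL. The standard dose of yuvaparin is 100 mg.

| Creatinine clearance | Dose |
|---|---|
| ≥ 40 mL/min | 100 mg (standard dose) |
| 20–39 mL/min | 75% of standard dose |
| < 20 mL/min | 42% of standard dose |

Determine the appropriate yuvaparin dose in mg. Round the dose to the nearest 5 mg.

40 mg

SCr = 281 / 88.4 = 3.179 mg/dL
CrCl = (140 − 73) × 41.6 / (72 × 3.179) = 2787.2 / 228.89 ≈ 12.2 mL/min
CrCl ≈ 12 mL/min → bracket < 20 mL/min.
42% of 100 mg = 42 mg → 40 mg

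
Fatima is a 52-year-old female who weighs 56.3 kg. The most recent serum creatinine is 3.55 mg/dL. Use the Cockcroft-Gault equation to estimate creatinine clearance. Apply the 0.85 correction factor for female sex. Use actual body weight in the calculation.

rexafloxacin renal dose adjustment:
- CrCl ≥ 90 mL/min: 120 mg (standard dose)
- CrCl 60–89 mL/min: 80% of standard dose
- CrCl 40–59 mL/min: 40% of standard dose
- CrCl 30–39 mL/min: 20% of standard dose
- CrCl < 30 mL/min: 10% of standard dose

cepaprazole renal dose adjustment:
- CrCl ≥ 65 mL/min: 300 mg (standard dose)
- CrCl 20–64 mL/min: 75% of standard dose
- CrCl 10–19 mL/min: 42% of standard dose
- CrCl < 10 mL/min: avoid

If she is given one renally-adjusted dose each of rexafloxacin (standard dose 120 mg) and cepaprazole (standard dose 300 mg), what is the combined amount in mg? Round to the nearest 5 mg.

CrCl = (140 − 52) × 56.3 / (72 × 3.55) × 0.85 = 4954.4 / 255.60 × 0.85 ≈ 16.5 mL/min
CrCl ≈ 16 mL/min.
rexafloxacin: < 30 mL/min → 10% of 120 mg = 12 mg.
cepaprazole: 10–19 mL/min → 42% of 300 mg = 126 mg.
Total = 12 + 126 = 138 mg.

140 mg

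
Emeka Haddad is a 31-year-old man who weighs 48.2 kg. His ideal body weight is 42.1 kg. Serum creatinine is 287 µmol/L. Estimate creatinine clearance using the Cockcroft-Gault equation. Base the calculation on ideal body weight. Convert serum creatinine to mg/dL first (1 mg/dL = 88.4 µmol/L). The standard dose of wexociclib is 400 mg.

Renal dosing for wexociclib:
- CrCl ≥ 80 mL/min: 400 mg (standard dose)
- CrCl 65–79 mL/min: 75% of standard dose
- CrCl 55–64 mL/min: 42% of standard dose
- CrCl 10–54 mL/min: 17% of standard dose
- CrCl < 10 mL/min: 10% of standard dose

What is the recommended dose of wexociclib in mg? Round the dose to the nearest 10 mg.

70 mg

SCr = 287 / 88.4 = 3.247 mg/dL
CrCl = (140 − 31) × 42.1 / (72 × 3.247) = 4588.9 / 233.78 ≈ 19.6 mL/min
CrCl ≈ 20 mL/min → bracket 10–54 mL/min.
17% of 400 mg = 68 mg → 70 mg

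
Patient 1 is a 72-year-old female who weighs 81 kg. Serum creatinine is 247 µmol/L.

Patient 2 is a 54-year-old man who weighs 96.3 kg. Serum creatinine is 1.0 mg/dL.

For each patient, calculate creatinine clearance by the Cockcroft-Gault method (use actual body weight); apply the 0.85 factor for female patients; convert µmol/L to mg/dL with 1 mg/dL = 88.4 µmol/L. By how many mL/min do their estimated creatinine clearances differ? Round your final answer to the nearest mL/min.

Patient 1: SCr = 247 / 88.4 = 2.794 mg/dL
Patient 1: CrCl = (140 − 72) × 81 / (72 × 2.794) × 0.85 = 5508.0 / 201.17 × 0.85 ≈ 23.3 mL/min
Patient 2: CrCl = (140 − 54) × 96.3 / (72 × 1) = 8281.8 / 72.00 ≈ 115.0 mL/min
|23.3 − 115.0| = 91.7 mL/min

92 mL/min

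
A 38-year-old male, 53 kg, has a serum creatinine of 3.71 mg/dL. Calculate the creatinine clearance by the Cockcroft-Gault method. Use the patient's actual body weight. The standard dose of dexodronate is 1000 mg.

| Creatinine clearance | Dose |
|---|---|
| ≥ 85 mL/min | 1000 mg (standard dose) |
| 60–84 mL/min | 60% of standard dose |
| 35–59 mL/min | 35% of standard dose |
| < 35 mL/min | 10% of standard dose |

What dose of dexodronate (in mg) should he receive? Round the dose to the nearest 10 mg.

CrCl = (140 − 38) × 53 / (72 × 3.71) = 5406.0 / 267.12 ≈ 20.2 mL/min
CrCl ≈ 20 mL/min → bracket < 35 mL/min.
10% of 1000 mg = 100 mg

100 mg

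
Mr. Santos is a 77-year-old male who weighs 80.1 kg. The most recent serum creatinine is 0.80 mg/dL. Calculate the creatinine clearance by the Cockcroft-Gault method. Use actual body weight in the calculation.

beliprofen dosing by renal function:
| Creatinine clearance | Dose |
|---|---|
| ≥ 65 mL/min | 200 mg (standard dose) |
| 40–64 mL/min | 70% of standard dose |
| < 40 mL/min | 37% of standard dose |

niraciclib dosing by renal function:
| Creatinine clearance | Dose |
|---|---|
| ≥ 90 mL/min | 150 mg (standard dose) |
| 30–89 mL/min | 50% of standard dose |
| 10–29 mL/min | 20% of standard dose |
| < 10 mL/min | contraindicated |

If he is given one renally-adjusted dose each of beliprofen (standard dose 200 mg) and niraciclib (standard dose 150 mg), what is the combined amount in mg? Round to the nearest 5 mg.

CrCl = (140 − 77) × 80.1 / (72 × 0.8) = 5046.3 / 57.60 ≈ 87.6 mL/min
CrCl ≈ 88 mL/min.
beliprofen: ≥ 65 mL/min → 100% of 200 mg = 200 mg.
niraciclib: 30–89 mL/min → 50% of 150 mg = 75 mg.
Total = 200 + 75 = 275 mg.

275 mg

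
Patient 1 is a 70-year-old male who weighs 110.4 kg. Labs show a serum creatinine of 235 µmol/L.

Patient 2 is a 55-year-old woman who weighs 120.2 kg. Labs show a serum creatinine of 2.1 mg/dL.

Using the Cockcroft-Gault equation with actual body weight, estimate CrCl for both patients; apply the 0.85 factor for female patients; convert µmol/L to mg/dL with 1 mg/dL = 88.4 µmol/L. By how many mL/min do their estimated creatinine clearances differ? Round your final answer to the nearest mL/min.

17 mL/min

Patient 1: SCr = 235 / 88.4 = 2.658 mg/dL
Patient 1: CrCl = (140 − 70) × 110.4 / (72 × 2.658) = 7728.0 / 191.38 ≈ 40.4 mL/min
Patient 2: CrCl = (140 − 55) × 120.2 / (72 × 2.1) × 0.85 = 10217.0 / 151.20 × 0.85 ≈ 57.4 mL/min
|40.4 − 57.4| = 17.0 mL/min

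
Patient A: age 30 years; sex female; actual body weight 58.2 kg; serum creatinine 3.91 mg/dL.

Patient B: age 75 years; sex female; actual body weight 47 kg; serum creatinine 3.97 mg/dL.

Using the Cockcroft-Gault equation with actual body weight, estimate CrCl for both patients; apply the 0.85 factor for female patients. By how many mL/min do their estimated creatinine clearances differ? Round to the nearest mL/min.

10 mL/min

Patient A: CrCl = (140 − 30) × 58.2 / (72 × 3.91) × 0.85 = 6402.0 / 281.52 × 0.85 ≈ 19.3 mL/min
Patient B: CrCl = (140 − 75) × 47 / (72 × 3.97) × 0.85 = 3055.0 / 285.84 × 0.85 ≈ 9.1 mL/min
|19.3 − 9.1| = 10.2 mL/min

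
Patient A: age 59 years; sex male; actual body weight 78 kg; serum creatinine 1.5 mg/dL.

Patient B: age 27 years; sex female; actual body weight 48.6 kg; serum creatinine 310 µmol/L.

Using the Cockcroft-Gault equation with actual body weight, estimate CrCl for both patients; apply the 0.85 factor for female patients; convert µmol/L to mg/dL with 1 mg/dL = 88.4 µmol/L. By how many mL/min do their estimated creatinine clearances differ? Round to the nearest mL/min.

Patient A: CrCl = (140 − 59) × 78 / (72 × 1.5) = 6318.0 / 108.00 ≈ 58.5 mL/min
Patient B: SCr = 310 / 88.4 = 3.507 mg/dL
Patient B: CrCl = (140 − 27) × 48.6 / (72 × 3.507) × 0.85 = 5491.8 / 252.50 × 0.85 ≈ 18.5 mL/min
|58.5 − 18.5| = 40.0 mL/min

40 mL/min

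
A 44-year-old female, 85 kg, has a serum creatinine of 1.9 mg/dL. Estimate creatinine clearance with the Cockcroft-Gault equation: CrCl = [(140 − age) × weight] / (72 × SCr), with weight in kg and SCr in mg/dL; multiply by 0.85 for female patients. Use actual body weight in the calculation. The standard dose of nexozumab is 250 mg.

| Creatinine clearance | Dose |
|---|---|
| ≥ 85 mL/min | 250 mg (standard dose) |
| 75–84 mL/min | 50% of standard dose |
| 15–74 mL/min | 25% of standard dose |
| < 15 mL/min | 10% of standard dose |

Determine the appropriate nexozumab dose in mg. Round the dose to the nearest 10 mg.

CrCl = (140 − 44) × 85 / (72 × 1.9) × 0.85 = 8160.0 / 136.80 × 0.85 ≈ 50.7 mL/min
CrCl ≈ 51 mL/min → bracket 15–74 mL/min.
25% of 250 mg = 62.5 mg → 60 mg

60 mg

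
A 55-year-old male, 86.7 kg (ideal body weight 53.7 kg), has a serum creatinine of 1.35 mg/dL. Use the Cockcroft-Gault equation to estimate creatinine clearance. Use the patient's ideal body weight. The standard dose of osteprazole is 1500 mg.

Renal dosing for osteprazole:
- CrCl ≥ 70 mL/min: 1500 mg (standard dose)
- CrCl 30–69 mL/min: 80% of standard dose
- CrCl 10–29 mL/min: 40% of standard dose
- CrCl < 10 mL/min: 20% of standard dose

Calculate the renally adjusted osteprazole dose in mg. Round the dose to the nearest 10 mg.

1200 mg

CrCl = (140 − 55) × 53.7 / (72 × 1.35) = 4564.5 / 97.20 ≈ 47.0 mL/min
CrCl ≈ 47 mL/min → bracket 30–69 mL/min.
80% of 1500 mg = 1200 mg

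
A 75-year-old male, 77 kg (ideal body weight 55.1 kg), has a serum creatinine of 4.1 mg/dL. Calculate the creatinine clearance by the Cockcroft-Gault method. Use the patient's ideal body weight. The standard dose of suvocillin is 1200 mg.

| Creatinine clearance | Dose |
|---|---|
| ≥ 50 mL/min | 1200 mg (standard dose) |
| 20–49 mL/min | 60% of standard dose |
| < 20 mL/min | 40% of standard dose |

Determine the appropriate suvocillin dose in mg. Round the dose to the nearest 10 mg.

CrCl = (140 − 75) × 55.1 / (72 × 4.1) = 3581.5 / 295.20 ≈ 12.1 mL/min
CrCl ≈ 12 mL/min → bracket < 20 mL/min.
40% of 1200 mg = 480 mg

480 mg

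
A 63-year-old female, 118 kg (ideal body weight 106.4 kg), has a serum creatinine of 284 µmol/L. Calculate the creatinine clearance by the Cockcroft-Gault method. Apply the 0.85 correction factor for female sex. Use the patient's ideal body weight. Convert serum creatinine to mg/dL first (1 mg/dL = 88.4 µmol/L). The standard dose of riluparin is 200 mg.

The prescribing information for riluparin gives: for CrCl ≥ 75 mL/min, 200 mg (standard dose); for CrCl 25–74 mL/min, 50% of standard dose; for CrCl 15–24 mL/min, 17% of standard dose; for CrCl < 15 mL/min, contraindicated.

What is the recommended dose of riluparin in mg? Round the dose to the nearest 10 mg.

100 mg

SCr = 284 / 88.4 = 3.213 mg/dL
CrCl = (140 − 63) × 106.4 / (72 × 3.213) × 0.85 = 8192.8 / 231.34 × 0.85 ≈ 30.1 mL/min
CrCl ≈ 30 mL/min → bracket 25–74 mL/min.
50% of 200 mg = 100 mg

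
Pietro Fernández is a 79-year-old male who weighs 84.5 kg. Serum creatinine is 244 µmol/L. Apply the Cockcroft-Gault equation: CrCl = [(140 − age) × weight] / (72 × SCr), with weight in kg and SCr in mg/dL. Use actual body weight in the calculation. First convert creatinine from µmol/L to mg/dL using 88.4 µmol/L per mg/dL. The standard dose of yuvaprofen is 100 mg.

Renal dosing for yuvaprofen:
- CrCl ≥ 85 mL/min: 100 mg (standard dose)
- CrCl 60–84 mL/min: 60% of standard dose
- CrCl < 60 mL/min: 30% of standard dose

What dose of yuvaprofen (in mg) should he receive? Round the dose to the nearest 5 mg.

SCr = 244 / 88.4 = 2.76 mg/dL
CrCl = (140 − 79) × 84.5 / (72 × 2.76) = 5154.5 / 198.72 ≈ 25.9 mL/min
CrCl ≈ 26 mL/min → bracket < 60 mL/min.
30% of 100 mg = 30 mg

30 mg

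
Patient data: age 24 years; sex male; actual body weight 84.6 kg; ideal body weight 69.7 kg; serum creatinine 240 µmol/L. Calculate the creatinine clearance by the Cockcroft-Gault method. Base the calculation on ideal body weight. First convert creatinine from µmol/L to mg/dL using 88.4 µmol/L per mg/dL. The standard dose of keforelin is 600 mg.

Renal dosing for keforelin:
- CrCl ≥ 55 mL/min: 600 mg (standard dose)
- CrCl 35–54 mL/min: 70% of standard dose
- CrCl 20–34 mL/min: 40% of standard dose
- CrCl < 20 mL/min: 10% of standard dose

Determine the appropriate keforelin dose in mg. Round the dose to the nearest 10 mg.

420 mg

SCr = 240 / 88.4 = 2.715 mg/dL
CrCl = (140 − 24) × 69.7 / (72 × 2.715) = 8085.2 / 195.48 ≈ 41.4 mL/min
CrCl ≈ 41 mL/min → bracket 35–54 mL/min.
70% of 600 mg = 420 mg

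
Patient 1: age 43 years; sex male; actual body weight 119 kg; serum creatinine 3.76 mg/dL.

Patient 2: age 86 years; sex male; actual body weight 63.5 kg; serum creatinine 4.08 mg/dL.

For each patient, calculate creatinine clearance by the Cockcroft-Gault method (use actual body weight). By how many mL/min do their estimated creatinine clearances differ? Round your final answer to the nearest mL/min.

31 mL/min

Patient 1: CrCl = (140 − 43) × 119 / (72 × 3.76) = 11543.0 / 270.72 ≈ 42.6 mL/min
Patient 2: CrCl = (140 − 86) × 63.5 / (72 × 4.08) = 3429.0 / 293.76 ≈ 11.7 mL/min
|42.6 − 11.7| = 30.9 mL/min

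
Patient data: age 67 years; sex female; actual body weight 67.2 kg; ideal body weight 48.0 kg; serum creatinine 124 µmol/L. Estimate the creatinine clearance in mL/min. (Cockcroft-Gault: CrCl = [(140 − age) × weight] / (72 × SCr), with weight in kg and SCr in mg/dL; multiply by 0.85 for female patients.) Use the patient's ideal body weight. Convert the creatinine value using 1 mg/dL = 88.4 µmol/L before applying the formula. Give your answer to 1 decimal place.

29.5 mL/min

SCr = 124 / 88.4 = 1.403 mg/dL
CrCl = (140 − 67) × 48 / (72 × 1.403) × 0.85 = 3504.0 / 101.02 × 0.85 ≈ 29.5 mL/min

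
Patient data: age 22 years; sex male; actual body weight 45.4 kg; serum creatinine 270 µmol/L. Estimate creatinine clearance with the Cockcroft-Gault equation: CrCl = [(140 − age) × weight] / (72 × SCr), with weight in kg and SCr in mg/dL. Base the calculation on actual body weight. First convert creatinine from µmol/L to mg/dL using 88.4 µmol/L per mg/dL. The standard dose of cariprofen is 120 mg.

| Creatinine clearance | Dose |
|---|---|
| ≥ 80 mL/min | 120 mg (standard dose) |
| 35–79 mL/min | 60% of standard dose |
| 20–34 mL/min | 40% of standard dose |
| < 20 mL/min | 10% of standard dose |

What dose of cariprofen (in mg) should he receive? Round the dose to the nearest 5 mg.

SCr = 270 / 88.4 = 3.054 mg/dL
CrCl = (140 − 22) × 45.4 / (72 × 3.054) = 5357.2 / 219.89 ≈ 24.4 mL/min
CrCl ≈ 24 mL/min → bracket 20–34 mL/min.
40% of 120 mg = 48 mg → 50 mg

50 mg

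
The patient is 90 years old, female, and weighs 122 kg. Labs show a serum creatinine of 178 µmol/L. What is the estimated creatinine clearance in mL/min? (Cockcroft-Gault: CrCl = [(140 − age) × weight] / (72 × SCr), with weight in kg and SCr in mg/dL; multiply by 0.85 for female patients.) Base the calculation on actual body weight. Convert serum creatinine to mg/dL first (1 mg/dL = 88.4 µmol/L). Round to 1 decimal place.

35.8 mL/min

SCr = 178 / 88.4 = 2.014 mg/dL
CrCl = (140 − 90) × 122 / (72 × 2.014) × 0.85 = 6100.0 / 145.01 × 0.85 ≈ 35.8 mL/min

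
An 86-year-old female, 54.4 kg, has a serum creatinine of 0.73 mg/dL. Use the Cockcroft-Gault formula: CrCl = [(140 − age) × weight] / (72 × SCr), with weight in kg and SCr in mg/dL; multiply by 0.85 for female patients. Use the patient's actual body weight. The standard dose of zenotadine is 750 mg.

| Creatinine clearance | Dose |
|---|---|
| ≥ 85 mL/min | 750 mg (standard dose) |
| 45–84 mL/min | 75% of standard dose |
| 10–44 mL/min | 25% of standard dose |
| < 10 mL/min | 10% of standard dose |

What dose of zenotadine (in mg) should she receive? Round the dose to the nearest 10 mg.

560 mg

CrCl = (140 − 86) × 54.4 / (72 × 0.73) × 0.85 = 2937.6 / 52.56 × 0.85 ≈ 47.5 mL/min
CrCl ≈ 48 mL/min → bracket 45–84 mL/min.
75% of 750 mg = 562.5 mg → 560 mg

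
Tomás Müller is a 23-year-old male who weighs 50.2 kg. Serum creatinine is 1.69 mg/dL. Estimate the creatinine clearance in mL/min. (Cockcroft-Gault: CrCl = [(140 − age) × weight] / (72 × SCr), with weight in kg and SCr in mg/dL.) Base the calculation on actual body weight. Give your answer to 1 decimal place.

CrCl = (140 − 23) × 50.2 / (72 × 1.69) = 5873.4 / 121.68 ≈ 48.3 mL/min

48.3 mL/min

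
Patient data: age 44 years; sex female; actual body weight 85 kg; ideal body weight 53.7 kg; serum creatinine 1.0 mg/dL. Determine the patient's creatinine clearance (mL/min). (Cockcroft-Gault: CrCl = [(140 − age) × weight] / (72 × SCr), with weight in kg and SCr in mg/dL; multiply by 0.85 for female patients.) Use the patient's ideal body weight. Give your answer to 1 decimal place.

60.9 mL/min

CrCl = (140 − 44) × 53.7 / (72 × 1) × 0.85 = 5155.2 / 72.00 × 0.85 ≈ 60.9 mL/min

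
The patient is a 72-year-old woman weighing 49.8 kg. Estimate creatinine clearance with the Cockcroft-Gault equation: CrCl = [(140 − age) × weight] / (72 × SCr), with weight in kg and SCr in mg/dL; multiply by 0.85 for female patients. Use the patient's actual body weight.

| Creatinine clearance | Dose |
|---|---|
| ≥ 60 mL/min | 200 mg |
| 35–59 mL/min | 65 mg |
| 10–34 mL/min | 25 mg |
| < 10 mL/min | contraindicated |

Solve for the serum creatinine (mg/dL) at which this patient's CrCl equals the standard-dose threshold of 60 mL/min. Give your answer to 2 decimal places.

0.67 mg/dL

Standard dose requires CrCl ≥ 60 mL/min.
Set (140 − 72) × 49.8 × 0.85 / (72 × SCr) = 60
SCr = (140 − 72) × 49.8 × 0.85 / (72 × 60) = 0.666 mg/dL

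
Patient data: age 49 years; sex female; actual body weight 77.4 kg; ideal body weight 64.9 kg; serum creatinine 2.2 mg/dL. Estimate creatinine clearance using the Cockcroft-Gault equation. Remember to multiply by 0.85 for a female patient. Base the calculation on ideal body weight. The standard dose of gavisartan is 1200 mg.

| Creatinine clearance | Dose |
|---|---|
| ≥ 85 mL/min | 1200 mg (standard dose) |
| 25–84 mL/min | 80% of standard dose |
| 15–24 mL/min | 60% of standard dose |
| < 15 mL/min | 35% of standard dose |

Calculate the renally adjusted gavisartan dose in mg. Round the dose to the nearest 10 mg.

960 mg

CrCl = (140 − 49) × 64.9 / (72 × 2.2) × 0.85 = 5905.9 / 158.40 × 0.85 ≈ 31.7 mL/min
CrCl ≈ 32 mL/min → bracket 25–84 mL/min.
80% of 1200 mg = 960 mg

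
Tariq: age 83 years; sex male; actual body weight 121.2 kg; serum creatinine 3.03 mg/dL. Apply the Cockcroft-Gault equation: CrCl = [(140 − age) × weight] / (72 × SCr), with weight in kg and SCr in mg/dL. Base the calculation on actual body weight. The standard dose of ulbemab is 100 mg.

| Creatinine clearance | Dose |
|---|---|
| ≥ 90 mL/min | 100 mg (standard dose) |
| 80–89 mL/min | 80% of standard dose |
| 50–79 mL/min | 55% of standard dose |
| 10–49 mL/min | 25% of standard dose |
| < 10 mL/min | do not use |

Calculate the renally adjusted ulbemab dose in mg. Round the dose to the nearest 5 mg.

25 mg

CrCl = (140 − 83) × 121.2 / (72 × 3.03) = 6908.4 / 218.16 ≈ 31.7 mL/min
CrCl ≈ 32 mL/min → bracket 10–49 mL/min.
25% of 100 mg = 25 mg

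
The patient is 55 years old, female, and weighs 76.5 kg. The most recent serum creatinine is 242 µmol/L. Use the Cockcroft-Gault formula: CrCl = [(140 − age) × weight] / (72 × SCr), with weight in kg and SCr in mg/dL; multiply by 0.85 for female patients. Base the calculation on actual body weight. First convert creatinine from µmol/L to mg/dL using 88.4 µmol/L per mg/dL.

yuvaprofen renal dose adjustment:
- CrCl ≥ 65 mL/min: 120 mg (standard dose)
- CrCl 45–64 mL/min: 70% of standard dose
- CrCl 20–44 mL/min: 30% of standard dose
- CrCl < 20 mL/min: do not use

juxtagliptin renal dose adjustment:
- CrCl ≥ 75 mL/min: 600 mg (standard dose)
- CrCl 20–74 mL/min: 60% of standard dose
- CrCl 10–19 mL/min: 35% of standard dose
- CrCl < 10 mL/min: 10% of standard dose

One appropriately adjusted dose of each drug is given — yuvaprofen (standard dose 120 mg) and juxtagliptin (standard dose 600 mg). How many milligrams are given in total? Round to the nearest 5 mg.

395 mg

SCr = 242 / 88.4 = 2.738 mg/dL
CrCl = (140 − 55) × 76.5 / (72 × 2.738) × 0.85 = 6502.5 / 197.14 × 0.85 ≈ 28.0 mL/min
CrCl ≈ 28 mL/min.
yuvaprofen: 20–44 mL/min → 30% of 120 mg = 36 mg.
juxtagliptin: 20–74 mL/min → 60% of 600 mg = 360 mg.
Total = 36 + 360 = 396 mg.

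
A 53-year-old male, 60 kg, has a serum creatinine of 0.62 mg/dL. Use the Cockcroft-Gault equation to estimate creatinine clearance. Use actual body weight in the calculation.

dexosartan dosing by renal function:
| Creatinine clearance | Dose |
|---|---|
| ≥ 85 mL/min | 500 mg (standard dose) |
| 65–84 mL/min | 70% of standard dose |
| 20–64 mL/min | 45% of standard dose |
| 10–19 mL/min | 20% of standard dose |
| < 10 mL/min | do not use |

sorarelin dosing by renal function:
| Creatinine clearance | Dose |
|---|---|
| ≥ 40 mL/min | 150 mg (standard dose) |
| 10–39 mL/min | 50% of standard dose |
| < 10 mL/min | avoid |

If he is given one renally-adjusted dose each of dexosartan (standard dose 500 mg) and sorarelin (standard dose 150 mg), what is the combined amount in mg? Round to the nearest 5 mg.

CrCl = (140 − 53) × 60 / (72 × 0.62) = 5220.0 / 44.64 ≈ 116.9 mL/min
CrCl ≈ 117 mL/min.
dexosartan: ≥ 85 mL/min → 100% of 500 mg = 500 mg.
sorarelin: ≥ 40 mL/min → 100% of 150 mg = 150 mg.
Total = 500 + 150 = 650 mg.

650 mg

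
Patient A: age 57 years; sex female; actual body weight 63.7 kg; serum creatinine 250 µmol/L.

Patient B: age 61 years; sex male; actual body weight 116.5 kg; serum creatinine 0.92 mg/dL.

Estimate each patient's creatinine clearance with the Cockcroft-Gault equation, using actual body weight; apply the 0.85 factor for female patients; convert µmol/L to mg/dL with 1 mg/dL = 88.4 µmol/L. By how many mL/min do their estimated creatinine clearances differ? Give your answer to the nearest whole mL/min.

Patient A: SCr = 250 / 88.4 = 2.828 mg/dL
Patient A: CrCl = (140 − 57) × 63.7 / (72 × 2.828) × 0.85 = 5287.1 / 203.62 × 0.85 ≈ 22.1 mL/min
Patient B: CrCl = (140 − 61) × 116.5 / (72 × 0.92) = 9203.5 / 66.24 ≈ 138.9 mL/min
|22.1 − 138.9| = 116.8 mL/min

117 mL/min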